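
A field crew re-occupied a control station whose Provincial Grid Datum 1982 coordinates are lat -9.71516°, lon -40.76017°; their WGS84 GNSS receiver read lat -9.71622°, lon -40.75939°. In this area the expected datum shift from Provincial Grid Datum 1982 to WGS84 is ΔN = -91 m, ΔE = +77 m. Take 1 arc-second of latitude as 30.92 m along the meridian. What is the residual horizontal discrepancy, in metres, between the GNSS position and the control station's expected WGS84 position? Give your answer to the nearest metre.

Observed coordinate differences: Δφ = -0.00106°, Δλ = +0.00078°.
Converting to metres (1° lat = 111312 m, cos φ = 0.985659): observed ΔN = -118.0 m, observed ΔE = 85.6 m.
Subtracting the expected shift leaves a residual of -118.0 − (-91) = -27.0 m north and 85.6 − (77) = 8.6 m east.
Residual distance = √((-27.0)² + 8.6²) = 28.3 m.

28 m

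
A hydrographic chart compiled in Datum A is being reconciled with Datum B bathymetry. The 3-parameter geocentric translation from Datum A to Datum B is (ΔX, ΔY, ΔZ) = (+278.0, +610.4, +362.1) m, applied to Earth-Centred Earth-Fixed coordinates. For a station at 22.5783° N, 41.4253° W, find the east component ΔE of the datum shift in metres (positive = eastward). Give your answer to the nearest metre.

The local east axis at (φ, λ) is (−sin λ, cos λ, 0), so ΔE = −sin(-41.4253°)·278.0 + cos(-41.4253°)·610.4 = 641.63 m.

ΔE = 642 m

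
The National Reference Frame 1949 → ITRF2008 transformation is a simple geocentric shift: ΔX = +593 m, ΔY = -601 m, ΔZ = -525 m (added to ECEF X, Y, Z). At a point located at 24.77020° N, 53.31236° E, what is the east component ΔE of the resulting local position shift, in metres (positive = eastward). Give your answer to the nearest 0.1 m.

At φ = 24.77020°, λ = 53.31236°: sin φ = 0.418980, cos φ = 0.907996, sin λ = 0.801905, cos λ = 0.597452.
ΔE = −sin λ·ΔX + cos λ·ΔY = −(0.801905)·(593) + (0.597452)·(-601) = -834.60 m.

ΔE = -834.6 m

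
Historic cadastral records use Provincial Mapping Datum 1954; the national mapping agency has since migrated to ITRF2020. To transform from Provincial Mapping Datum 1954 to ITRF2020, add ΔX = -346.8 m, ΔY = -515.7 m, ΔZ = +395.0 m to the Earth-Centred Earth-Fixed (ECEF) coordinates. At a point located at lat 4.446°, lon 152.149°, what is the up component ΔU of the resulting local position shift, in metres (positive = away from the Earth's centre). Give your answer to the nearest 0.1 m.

At φ = 4.446°, λ = 152.149°: sin φ = 0.077519, cos φ = 0.996991, sin λ = 0.467174, cos λ = -0.884165.
ΔU = cos φ cos λ·ΔX + cos φ sin λ·ΔY + sin φ·ΔZ = (0.996991)(-0.884165)(-346.8) + (0.996991)(0.467174)(-515.7) + (0.077519)(395.0) = 96.13 m.

ΔU = 96.1 m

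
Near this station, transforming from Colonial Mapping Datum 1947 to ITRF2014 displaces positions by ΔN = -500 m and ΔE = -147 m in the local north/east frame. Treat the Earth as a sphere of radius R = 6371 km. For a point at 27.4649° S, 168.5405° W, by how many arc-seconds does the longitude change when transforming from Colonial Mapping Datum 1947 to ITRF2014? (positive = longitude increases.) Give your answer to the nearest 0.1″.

Δλ = -5.4″

At latitude -27.4649°, cos φ = 0.887294.
One radian of longitude at latitude φ spans R cos φ, so Δλ = ΔE / (R cos φ) = -147.0 / (6371000 × 0.887294) = -2.6004e-05 rad = -5.364″.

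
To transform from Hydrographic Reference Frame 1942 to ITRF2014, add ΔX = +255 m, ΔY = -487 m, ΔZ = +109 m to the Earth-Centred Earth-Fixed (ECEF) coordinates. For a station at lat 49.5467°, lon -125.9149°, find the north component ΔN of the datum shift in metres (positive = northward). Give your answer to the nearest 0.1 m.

The local north axis is (−sin φ cos λ, −sin φ sin λ, cos φ), giving ΔN = 113.820 − 300.125 + 70.722 = -115.58 m.

ΔN = -115.6 m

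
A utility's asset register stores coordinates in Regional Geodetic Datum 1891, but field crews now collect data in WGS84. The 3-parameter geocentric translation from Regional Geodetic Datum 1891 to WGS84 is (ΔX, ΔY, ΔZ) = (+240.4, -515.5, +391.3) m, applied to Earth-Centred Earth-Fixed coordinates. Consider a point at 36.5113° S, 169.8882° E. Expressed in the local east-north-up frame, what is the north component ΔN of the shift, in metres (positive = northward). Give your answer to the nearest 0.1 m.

The local north axis is (−sin φ cos λ, −sin φ sin λ, cos φ), giving ΔN = -140.812 − 53.849 + 314.503 = 119.84 m.

ΔN = 119.8 m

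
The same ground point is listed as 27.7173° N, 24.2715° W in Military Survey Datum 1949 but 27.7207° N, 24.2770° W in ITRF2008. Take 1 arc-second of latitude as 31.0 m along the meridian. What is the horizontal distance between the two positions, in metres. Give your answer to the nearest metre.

663 m

Δφ = 27.7207° − 27.7173° = +0.0034°; Δλ = -24.2770° − -24.2715° = -0.0055°.
1° of latitude = 3600 × 31.00 = 111600 m.
ΔN = Δφ × 111600 = 379.4 m; ΔE = Δλ × 111600 × cos(27.7173°) = -0.0055 × 111600 × 0.885253 = -543.4 m.
Distance = √(ΔE² + ΔN²) = √((-543.4)² + 379.4²) = 662.7 m.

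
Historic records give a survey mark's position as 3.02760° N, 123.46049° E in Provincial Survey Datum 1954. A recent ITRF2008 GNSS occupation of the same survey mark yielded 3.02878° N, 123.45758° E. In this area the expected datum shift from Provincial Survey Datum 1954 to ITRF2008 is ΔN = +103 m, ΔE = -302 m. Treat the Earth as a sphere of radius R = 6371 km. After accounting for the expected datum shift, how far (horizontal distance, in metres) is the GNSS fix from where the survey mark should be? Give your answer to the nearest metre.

35 m

Observed coordinate differences: Δφ = +0.00118°, Δλ = -0.00291°.
Converting to metres (1° lat = 111195 m, cos φ = 0.998604): observed ΔN = 131.2 m, observed ΔE = -323.1 m.
Subtracting the expected shift leaves a residual of 131.2 − (103) = 28.2 m north and -323.1 − (-302) = -21.1 m east.
Residual distance = √(28.2² + (-21.1)²) = 35.2 m.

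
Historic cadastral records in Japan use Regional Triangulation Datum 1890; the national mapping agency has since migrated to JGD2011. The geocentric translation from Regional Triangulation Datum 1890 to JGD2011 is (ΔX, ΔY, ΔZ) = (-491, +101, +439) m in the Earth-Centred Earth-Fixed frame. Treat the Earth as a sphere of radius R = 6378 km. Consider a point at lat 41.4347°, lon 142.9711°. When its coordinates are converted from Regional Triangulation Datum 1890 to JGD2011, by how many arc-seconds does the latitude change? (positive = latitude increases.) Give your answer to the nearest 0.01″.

sin φ = 0.661766, cos φ = 0.749710, sin λ = 0.602218, cos λ = -0.798332.
North component: ΔN = −sin φ cos λ·ΔX − sin φ sin λ·ΔY + cos φ·ΔZ = −(0.661766)(-0.798332)(-491) − (0.661766)(0.602218)(101) + (0.749710)(439) = 29.47 m.
1° of latitude spans πR/180 = 111317 m, so Δφ = 29.47 / 111317 × 3600 = 0.953″.

Δφ = 0.95″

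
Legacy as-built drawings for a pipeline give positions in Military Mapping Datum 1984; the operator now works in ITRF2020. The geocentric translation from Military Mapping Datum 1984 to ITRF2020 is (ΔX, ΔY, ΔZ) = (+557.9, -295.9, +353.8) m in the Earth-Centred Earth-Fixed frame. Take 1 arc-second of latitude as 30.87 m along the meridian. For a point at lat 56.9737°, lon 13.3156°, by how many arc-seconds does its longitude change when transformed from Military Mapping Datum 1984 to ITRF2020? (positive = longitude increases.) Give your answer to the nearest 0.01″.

sin φ = 0.838420, cos φ = 0.545024, sin λ = 0.230315, cos λ = 0.973116.
East component: ΔE = −sin λ·ΔX + cos λ·ΔY = −(0.230315)(557.9) + (0.973116)(-295.9) = -416.44 m.
1° of latitude spans 3600 × 30.87 = 111132 m; at latitude φ, 1° of longitude spans that × cos φ = 60569.6 m, so Δλ = -416.44 / 60569.6 × 3600 = -24.751″.

Δλ = -24.75″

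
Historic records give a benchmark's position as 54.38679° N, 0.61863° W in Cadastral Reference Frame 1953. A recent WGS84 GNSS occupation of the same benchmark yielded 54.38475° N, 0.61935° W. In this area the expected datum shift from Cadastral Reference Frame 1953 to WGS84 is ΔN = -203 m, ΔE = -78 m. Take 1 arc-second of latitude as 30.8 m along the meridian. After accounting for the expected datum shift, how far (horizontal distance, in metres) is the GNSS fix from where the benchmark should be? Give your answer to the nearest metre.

39 m

Observed coordinate differences: Δφ = -0.00204°, Δλ = -0.00072°.
Converting to metres (1° lat = 110880 m, cos φ = 0.582310): observed ΔN = -226.2 m, observed ΔE = -46.5 m.
Subtracting the expected shift leaves a residual of -226.2 − (-203) = -23.2 m north and -46.5 − (-78) = 31.5 m east.
Residual distance = √((-23.2)² + 31.5²) = 39.1 m.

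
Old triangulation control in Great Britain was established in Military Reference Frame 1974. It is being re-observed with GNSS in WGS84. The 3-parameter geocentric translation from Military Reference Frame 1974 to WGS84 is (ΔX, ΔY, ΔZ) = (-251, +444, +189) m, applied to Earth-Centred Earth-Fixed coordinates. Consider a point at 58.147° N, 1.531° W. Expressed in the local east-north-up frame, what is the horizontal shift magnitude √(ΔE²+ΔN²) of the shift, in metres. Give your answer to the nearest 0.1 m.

543.5 m

At φ = 58.147°, λ = -1.531°: sin φ = 0.849405, cos φ = 0.527742, sin λ = -0.026718, cos λ = 0.999643.
ΔE = −sin λ·ΔX + cos λ·ΔY = −(-0.026718)·(-251) + (0.999643)·(444) = 437.14 m.
ΔN = −sin φ cos λ·ΔX − sin φ sin λ·ΔY + cos φ·ΔZ = −(0.849405)(0.999643)(-251) − (0.849405)(-0.026718)(444) + (0.527742)(189) = 322.94 m.
Horizontal magnitude = √(ΔE² + ΔN²) = √(437.14² + 322.94²) = 543.49 m.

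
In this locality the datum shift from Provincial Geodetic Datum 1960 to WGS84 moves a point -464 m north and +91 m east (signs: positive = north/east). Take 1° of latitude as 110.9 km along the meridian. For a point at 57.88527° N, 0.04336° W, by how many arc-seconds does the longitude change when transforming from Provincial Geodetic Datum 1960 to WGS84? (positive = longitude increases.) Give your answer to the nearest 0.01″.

Δλ = 5.56″

At latitude 57.88527°, cos φ = 0.531616.
1° of longitude at this latitude = 110.9 × cos φ = 58.96 km, so Δλ = 91.0 / 58956.3 = 0.0015435° = 5.557″.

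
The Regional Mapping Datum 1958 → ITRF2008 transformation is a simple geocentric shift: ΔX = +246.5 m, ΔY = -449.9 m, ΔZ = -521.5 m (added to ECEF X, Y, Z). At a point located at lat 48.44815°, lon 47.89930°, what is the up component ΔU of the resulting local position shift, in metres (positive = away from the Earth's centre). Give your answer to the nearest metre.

ΔU = -502 m

The local up (radial) axis is (cos φ cos λ, cos φ sin λ, sin φ), giving ΔU = 109.618 − 221.416 − 390.268 = -502.07 m.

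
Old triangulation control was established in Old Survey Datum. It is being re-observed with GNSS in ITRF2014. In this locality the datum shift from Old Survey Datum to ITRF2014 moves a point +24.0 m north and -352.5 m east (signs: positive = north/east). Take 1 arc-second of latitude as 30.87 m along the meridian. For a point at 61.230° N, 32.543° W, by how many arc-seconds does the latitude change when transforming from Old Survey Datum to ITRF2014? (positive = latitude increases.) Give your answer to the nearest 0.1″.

1″ of latitude = 30.87 m, so Δφ = 24.0 / 30.87 = 0.777″.

Δφ = 0.8″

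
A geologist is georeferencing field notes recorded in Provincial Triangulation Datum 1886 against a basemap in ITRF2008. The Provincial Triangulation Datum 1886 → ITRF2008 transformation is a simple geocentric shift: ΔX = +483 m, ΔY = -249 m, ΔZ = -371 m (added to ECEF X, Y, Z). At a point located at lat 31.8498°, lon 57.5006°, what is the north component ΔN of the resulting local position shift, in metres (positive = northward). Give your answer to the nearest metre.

ΔN = -341 m

At φ = 31.8498°, λ = 57.5006°: sin φ = 0.527694, cos φ = 0.849434, sin λ = 0.843397, cos λ = 0.537291.
ΔN = −sin φ cos λ·ΔX − sin φ sin λ·ΔY + cos φ·ΔZ = −(0.527694)(0.537291)(483) − (0.527694)(0.843397)(-249) + (0.849434)(-371) = -341.26 m.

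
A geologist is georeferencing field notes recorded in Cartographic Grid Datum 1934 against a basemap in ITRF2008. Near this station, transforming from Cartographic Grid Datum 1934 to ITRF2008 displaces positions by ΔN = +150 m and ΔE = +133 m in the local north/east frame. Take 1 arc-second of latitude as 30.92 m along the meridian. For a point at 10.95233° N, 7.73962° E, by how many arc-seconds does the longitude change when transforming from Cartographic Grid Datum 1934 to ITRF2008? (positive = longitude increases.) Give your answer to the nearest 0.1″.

Δλ = 4.4″

At latitude 10.95233°, cos φ = 0.981786.
1″ of longitude at this latitude = 30.92 × cos φ = 30.3568 m, so Δλ = 133.0 / 30.3568 = 4.381″.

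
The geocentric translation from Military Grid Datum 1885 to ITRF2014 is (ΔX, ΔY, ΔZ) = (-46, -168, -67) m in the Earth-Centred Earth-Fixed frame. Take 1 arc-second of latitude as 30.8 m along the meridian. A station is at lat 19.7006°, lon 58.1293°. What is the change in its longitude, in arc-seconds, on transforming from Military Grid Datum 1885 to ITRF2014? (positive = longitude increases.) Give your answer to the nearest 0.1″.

sin φ = 0.337105, cos φ = 0.941467, sin λ = 0.849242, cos λ = 0.528004.
East component: ΔE = −sin λ·ΔX + cos λ·ΔY = −(0.849242)(-46) + (0.528004)(-168) = -49.64 m.
1° of latitude spans 3600 × 30.80 = 110880 m; at latitude φ, 1° of longitude spans that × cos φ = 104389.9 m, so Δλ = -49.64 / 104389.9 × 3600 = -1.712″.

Δλ = -1.7″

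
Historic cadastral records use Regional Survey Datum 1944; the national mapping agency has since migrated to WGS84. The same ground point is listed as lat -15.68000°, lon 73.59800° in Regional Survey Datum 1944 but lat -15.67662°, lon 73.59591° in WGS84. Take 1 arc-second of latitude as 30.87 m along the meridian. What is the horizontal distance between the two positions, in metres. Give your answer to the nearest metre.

437 m

Δφ = -15.67662° − -15.68000° = +0.00338°; Δλ = 73.59591° − 73.59800° = -0.00209°.
1° of latitude = 3600 × 30.87 = 111132 m.
ΔN = Δφ × 111132 = 375.6 m; ΔE = Δλ × 111132 × cos(-15.68000°) = -0.00209 × 111132 × 0.962786 = -223.6 m.
Distance = √(ΔE² + ΔN²) = √((-223.6)² + 375.6²) = 437.2 m.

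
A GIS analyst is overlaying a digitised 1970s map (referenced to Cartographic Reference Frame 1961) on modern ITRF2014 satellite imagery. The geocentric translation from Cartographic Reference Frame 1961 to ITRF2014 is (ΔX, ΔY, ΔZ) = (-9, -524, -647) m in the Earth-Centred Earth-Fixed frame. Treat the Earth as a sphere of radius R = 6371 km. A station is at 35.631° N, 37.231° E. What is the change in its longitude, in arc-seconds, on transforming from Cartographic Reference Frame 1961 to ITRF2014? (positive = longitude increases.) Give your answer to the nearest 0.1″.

Δλ = -16.4″

sin φ = 0.582563, cos φ = 0.812786, sin λ = 0.605030, cos λ = 0.796203.
East component: ΔE = −sin λ·ΔX + cos λ·ΔY = −(0.605030)(-9) + (0.796203)(-524) = -411.76 m.
1° of latitude spans πR/180 = 111195 m; at latitude φ, 1° of longitude spans that × cos φ = 90377.6 m, so Δλ = -411.76 / 90377.6 × 3600 = -16.402″.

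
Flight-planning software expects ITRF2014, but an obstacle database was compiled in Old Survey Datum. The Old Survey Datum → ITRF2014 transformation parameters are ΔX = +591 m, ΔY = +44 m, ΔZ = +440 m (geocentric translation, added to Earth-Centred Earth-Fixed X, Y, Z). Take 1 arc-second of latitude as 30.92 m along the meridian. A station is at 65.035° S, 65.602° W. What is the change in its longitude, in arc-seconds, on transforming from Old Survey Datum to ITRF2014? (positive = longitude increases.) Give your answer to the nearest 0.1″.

Δλ = 42.6″

sin φ = -0.906566, cos φ = 0.422065, sin λ = -0.910698, cos λ = 0.413073.
East component: ΔE = −sin λ·ΔX + cos λ·ΔY = −(-0.910698)(591) + (0.413073)(44) = 556.40 m.
1° of latitude spans 3600 × 30.92 = 111312 m; at latitude φ, 1° of longitude spans that × cos φ = 46980.8 m, so Δλ = 556.40 / 46980.8 × 3600 = 42.635″.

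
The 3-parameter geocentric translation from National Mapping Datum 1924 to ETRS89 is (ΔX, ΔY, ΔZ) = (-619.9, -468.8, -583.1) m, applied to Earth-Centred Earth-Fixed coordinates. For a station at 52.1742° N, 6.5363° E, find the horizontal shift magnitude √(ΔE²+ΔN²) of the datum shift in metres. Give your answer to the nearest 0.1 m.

430.6 m

The local east axis at (φ, λ) is (−sin λ, cos λ, 0), so ΔE = −sin(6.5363°)·(-619.9) + cos(6.5363°)·(-468.8) = -395.19 m.
The local north axis is (−sin φ cos λ, −sin φ sin λ, cos φ), giving ΔN = 486.463 + 42.152 − 357.594 = 171.02 m.
Horizontal magnitude = √(ΔE² + ΔN²) = √((-395.19)² + 171.02²) = 430.61 m.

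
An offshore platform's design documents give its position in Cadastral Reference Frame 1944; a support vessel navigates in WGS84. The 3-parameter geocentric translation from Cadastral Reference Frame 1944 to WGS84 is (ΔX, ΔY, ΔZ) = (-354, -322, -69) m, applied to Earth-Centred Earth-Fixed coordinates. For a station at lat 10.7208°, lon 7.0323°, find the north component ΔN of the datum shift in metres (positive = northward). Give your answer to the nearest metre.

The local north axis is (−sin φ cos λ, −sin φ sin λ, cos φ), giving ΔN = 65.357 + 7.333 − 67.796 = 4.89 m.

ΔN = 5 m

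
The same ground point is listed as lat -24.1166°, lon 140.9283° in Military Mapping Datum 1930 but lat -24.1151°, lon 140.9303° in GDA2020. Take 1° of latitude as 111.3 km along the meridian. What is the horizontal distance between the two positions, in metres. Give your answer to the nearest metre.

263 m

Δφ = -24.1151° − -24.1166° = +0.0015°; Δλ = 140.9303° − 140.9283° = +0.0020°.
ΔN = Δφ × 111300 = 166.9 m; ΔE = Δλ × 111300 × cos(-24.1166°) = +0.0020 × 111300 × 0.912716 = 203.2 m.
Distance = √(ΔE² + ΔN²) = √(203.2² + 166.9²) = 263.0 m.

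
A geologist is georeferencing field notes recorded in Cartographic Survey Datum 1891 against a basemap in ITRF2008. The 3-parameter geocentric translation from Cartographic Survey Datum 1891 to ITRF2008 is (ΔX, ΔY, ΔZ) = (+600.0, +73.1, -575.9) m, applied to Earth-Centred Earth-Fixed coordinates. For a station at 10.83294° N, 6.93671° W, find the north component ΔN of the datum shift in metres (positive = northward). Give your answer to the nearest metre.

ΔN = -676 m

The local north axis is (−sin φ cos λ, −sin φ sin λ, cos φ), giving ΔN = -111.942 + 1.659 − 565.637 = -675.92 m.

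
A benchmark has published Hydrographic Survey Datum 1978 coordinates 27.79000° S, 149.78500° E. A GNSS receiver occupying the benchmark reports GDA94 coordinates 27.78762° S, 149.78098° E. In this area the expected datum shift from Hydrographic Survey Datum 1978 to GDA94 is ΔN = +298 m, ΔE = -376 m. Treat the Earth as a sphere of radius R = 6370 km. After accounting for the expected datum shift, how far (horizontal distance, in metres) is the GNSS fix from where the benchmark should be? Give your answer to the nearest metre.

Observed coordinate differences: Δφ = +0.00238°, Δλ = -0.00402°.
Converting to metres (1° lat = 111177 m, cos φ = 0.884662): observed ΔN = 264.6 m, observed ΔE = -395.4 m.
Subtracting the expected shift leaves a residual of 264.6 − (298) = -33.4 m north and -395.4 − (-376) = -19.4 m east.
Residual distance = √((-33.4)² + (-19.4)²) = 38.6 m.

39 m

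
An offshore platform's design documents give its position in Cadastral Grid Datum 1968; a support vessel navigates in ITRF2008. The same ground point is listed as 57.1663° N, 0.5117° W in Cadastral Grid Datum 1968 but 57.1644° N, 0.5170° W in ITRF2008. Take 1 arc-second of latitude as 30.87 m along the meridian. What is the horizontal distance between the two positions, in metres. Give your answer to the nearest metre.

Δφ = 57.1644° − 57.1663° = -0.0019°; Δλ = -0.5170° − -0.5117° = -0.0053°.
1° of latitude = 3600 × 30.87 = 111132 m.
ΔN = Δφ × 111132 = -211.2 m; ΔE = Δλ × 111132 × cos(57.1663°) = -0.0053 × 111132 × 0.542203 = -319.4 m.
Distance = √(ΔE² + ΔN²) = √((-319.4)² + (-211.2)²) = 382.8 m.

383 m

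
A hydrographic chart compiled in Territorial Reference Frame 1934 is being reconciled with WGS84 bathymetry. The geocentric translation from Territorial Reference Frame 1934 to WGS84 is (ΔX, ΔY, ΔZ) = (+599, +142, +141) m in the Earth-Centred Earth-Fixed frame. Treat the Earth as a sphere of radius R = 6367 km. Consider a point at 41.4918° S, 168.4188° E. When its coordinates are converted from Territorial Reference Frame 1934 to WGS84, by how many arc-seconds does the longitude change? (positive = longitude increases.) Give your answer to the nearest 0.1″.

sin φ = -0.662513, cos φ = 0.749051, sin λ = 0.200756, cos λ = -0.979641.
East component: ΔE = −sin λ·ΔX + cos λ·ΔY = −(0.200756)(599) + (-0.979641)(142) = -259.36 m.
1° of latitude spans πR/180 = 111125 m; at latitude φ, 1° of longitude spans that × cos φ = 83238.3 m, so Δλ = -259.36 / 83238.3 × 3600 = -11.217″.

Δλ = -11.2″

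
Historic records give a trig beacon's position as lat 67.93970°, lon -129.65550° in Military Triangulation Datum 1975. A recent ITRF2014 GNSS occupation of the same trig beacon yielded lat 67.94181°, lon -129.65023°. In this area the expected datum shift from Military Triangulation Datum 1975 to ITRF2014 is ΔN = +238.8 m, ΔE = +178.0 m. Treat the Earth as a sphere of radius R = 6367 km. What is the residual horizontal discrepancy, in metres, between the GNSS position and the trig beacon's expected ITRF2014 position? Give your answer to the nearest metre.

Observed coordinate differences: Δφ = +0.00211°, Δλ = +0.00527°.
Converting to metres (1° lat = 111125 m, cos φ = 0.375582): observed ΔN = 234.5 m, observed ΔE = 220.0 m.
Subtracting the expected shift leaves a residual of 234.5 − (238.8) = -4.3 m north and 220.0 − (178.0) = 42.0 m east.
Residual distance = √((-4.3)² + 42.0²) = 42.2 m.

42 m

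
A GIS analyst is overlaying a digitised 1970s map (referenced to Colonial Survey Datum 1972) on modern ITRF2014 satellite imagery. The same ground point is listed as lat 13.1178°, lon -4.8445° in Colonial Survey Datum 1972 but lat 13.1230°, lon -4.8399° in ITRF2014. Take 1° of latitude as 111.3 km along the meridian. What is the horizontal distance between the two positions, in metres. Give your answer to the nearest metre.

764 m

Δφ = 13.1230° − 13.1178° = +0.0052°; Δλ = -4.8399° − -4.8445° = +0.0046°.
ΔN = Δφ × 111300 = 578.8 m; ΔE = Δλ × 111300 × cos(13.1178°) = +0.0046 × 111300 × 0.973906 = 498.6 m.
Distance = √(ΔE² + ΔN²) = √(498.6² + 578.8²) = 763.9 m.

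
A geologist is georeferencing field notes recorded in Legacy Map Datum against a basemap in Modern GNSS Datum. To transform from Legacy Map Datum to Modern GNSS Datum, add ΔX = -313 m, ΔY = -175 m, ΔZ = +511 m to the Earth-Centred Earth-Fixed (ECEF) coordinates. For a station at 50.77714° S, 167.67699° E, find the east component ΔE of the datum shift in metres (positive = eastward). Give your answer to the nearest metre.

ΔE = 238 m

The local east axis at (φ, λ) is (−sin λ, cos λ, 0), so ΔE = −sin(167.67699°)·(-313) + cos(167.67699°)·(-175) = 237.77 m.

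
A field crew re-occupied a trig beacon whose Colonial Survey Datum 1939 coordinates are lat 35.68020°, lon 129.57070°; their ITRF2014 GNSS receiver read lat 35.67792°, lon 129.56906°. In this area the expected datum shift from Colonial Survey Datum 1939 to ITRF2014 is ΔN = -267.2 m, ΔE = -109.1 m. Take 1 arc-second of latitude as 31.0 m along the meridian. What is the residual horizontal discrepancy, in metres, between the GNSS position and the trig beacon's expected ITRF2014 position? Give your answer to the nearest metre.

42 m

Observed coordinate differences: Δφ = -0.00228°, Δλ = -0.00164°.
Converting to metres (1° lat = 111600 m, cos φ = 0.812285): observed ΔN = -254.4 m, observed ΔE = -148.7 m.
Subtracting the expected shift leaves a residual of -254.4 − (-267.2) = 12.8 m north and -148.7 − (-109.1) = -39.6 m east.
Residual distance = √(12.8² + (-39.6)²) = 41.6 m.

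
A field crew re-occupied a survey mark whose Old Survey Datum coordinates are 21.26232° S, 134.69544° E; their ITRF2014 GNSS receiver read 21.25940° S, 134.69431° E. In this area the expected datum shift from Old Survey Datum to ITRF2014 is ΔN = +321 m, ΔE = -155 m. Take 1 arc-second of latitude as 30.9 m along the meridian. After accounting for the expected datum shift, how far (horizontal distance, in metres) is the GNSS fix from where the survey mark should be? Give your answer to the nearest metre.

38 m

Observed coordinate differences: Δφ = +0.00292°, Δλ = -0.00113°.
Converting to metres (1° lat = 111240 m, cos φ = 0.931930): observed ΔN = 324.8 m, observed ΔE = -117.1 m.
Subtracting the expected shift leaves a residual of 324.8 − (321) = 3.8 m north and -117.1 − (-155) = 37.9 m east.
Residual distance = √(3.8² + 37.9²) = 38.0 m.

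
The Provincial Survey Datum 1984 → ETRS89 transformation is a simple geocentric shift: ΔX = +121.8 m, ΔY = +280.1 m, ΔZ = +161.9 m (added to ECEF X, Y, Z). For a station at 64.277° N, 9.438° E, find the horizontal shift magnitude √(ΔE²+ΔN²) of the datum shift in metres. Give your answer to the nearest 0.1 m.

268.3 m

At φ = 64.277°, λ = 9.438°: sin φ = 0.900903, cos φ = 0.434021, sin λ = 0.163980, cos λ = 0.986464.
ΔE = −sin λ·ΔX + cos λ·ΔY = −(0.163980)·(121.8) + (0.986464)·(280.1) = 256.34 m.
ΔN = −sin φ cos λ·ΔX − sin φ sin λ·ΔY + cos φ·ΔZ = −(0.900903)(0.986464)(121.8) − (0.900903)(0.163980)(280.1) + (0.434021)(161.9) = -79.36 m.
Horizontal magnitude = √(ΔE² + ΔN²) = √(256.34² + (-79.36)²) = 268.34 m.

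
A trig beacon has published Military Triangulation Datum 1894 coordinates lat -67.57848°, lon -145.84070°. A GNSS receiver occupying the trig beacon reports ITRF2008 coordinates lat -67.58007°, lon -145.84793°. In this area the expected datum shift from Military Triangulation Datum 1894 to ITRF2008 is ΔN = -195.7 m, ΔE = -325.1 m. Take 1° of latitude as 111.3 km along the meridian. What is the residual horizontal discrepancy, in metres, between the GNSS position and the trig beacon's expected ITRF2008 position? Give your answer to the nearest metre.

26 m

Observed coordinate differences: Δφ = -0.00159°, Δλ = -0.00723°.
Converting to metres (1° lat = 111300 m, cos φ = 0.381418): observed ΔN = -177.0 m, observed ΔE = -306.9 m.
Subtracting the expected shift leaves a residual of -177.0 − (-195.7) = 18.7 m north and -306.9 − (-325.1) = 18.2 m east.
Residual distance = √(18.7² + 18.2²) = 26.1 m.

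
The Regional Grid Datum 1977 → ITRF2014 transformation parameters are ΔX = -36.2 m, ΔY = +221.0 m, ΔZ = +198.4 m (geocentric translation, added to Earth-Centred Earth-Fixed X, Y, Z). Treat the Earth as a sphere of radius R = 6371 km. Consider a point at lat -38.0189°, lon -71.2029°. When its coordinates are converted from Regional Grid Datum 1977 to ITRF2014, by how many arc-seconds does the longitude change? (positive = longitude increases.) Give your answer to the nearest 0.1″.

Δλ = 1.5″

sin φ = -0.615921, cos φ = 0.787808, sin λ = -0.946666, cos λ = 0.322218.
East component: ΔE = −sin λ·ΔX + cos λ·ΔY = −(-0.946666)(-36.2) + (0.322218)(221.0) = 36.94 m.
1° of latitude spans πR/180 = 111195 m; at latitude φ, 1° of longitude spans that × cos φ = 87600.2 m, so Δλ = 36.94 / 87600.2 × 3600 = 1.518″.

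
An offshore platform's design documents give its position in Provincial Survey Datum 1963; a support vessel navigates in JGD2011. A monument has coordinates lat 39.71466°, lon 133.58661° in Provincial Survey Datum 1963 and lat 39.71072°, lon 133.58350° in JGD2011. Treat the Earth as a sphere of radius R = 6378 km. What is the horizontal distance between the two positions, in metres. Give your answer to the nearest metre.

513 m

Δφ = 39.71072° − 39.71466° = -0.00394°; Δλ = 133.58350° − 133.58661° = -0.00311°.
1° along a meridian = πR/180 = 111317 m.
ΔN = Δφ × 111317 = -438.6 m; ΔE = Δλ × 111317 × cos(39.71466°) = -0.00311 × 111317 × 0.769236 = -266.3 m.
Distance = √(ΔE² + ΔN²) = √((-266.3)² + (-438.6)²) = 513.1 m.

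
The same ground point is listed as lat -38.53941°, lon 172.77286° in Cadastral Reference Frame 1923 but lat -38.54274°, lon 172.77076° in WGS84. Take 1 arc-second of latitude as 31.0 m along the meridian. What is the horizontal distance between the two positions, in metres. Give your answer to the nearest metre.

414 m

Δφ = -38.54274° − -38.53941° = -0.00333°; Δλ = 172.77076° − 172.77286° = -0.00210°.
1° of latitude = 3600 × 31.00 = 111600 m.
ΔN = Δφ × 111600 = -371.6 m; ΔE = Δλ × 111600 × cos(-38.53941°) = -0.00210 × 111600 × 0.782180 = -183.3 m.
Distance = √(ΔE² + ΔN²) = √((-183.3)² + (-371.6)²) = 414.4 m.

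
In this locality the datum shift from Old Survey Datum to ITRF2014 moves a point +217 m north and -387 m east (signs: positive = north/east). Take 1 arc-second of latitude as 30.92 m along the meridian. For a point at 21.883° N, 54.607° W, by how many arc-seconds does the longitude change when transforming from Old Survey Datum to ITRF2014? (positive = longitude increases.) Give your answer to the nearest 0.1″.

Δλ = -13.5″

At latitude 21.883°, cos φ = 0.927947.
1″ of longitude at this latitude = 30.92 × cos φ = 28.6921 m, so Δλ = -387.0 / 28.6921 = -13.488″.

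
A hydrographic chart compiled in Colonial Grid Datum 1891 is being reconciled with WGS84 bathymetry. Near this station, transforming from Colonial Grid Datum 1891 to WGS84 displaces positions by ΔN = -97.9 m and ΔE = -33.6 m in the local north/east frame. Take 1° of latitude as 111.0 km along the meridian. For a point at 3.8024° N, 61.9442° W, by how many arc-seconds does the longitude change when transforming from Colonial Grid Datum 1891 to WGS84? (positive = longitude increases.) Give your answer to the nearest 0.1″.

Δλ = -1.1″

At latitude 3.8024°, cos φ = 0.997799.
1° of longitude at this latitude = 111.0 × cos φ = 110.76 km, so Δλ = -33.6 / 110755.7 = -0.0003034° = -1.092″.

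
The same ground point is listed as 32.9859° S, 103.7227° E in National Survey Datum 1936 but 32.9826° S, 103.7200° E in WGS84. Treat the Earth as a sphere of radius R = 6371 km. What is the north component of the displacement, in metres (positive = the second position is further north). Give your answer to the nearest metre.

ΔN = 367 m

Δφ = -32.9826° − -32.9859° = +0.0033°; Δλ = 103.7200° − 103.7227° = -0.0027°.
1° along a meridian = πR/180 = 111195 m.
ΔN = Δφ × 111195 = 366.9 m; ΔE = Δλ × 111195 × cos(-32.9859°) = -0.0027 × 111195 × 0.838805 = -251.8 m.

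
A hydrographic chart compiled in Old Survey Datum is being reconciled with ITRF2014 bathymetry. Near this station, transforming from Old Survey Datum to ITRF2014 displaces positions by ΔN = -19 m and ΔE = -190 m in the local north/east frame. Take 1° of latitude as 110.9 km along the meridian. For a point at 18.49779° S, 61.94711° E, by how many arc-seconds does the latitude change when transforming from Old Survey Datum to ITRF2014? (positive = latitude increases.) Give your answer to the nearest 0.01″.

1° of latitude = 110.9 km, so Δφ = -19.0 / 110900 = -0.0001713° = -0.617″.

Δφ = -0.62″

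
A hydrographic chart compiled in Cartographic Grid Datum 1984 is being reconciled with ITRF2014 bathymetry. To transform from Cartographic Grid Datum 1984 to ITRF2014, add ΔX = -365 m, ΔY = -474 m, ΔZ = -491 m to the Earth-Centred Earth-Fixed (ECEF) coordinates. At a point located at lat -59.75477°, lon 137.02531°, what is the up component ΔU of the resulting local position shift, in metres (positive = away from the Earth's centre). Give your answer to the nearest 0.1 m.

ΔU = 395.9 m

The local up (radial) axis is (cos φ cos λ, cos φ sin λ, sin φ), giving ΔU = 134.516 − 162.753 + 424.164 = 395.93 m.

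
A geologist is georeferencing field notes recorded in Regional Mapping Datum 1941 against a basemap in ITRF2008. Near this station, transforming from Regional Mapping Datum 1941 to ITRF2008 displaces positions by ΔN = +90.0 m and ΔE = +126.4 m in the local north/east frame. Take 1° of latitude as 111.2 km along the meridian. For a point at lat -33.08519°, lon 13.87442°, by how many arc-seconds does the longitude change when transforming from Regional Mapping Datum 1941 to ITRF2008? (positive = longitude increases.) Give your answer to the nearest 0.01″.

Δλ = 4.88″

At latitude -33.08519°, cos φ = 0.837860.
1° of longitude at this latitude = 111.2 × cos φ = 93.17 km, so Δλ = 126.4 / 93170.0 = 0.0013567° = 4.884″.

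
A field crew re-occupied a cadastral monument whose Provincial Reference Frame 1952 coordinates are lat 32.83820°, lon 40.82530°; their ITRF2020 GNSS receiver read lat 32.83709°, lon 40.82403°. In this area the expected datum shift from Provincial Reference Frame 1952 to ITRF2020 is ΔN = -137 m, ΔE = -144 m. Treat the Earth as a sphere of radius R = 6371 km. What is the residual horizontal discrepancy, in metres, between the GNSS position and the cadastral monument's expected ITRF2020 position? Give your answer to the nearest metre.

Observed coordinate differences: Δφ = -0.00111°, Δλ = -0.00127°.
Converting to metres (1° lat = 111195 m, cos φ = 0.840205): observed ΔN = -123.4 m, observed ΔE = -118.7 m.
Subtracting the expected shift leaves a residual of -123.4 − (-137) = 13.6 m north and -118.7 − (-144) = 25.3 m east.
Residual distance = √(13.6² + 25.3²) = 28.8 m.

29 m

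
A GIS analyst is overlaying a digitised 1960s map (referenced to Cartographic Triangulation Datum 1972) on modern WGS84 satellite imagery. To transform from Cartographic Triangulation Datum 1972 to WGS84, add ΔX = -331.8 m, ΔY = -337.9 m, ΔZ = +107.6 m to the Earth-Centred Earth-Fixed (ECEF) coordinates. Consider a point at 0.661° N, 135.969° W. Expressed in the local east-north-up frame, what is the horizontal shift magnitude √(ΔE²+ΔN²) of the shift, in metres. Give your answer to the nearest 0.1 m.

At φ = 0.661°, λ = -135.969°: sin φ = 0.011536, cos φ = 0.999933, sin λ = -0.695047, cos λ = -0.718964.
ΔE = −sin λ·ΔX + cos λ·ΔY = −(-0.695047)·(-331.8) + (-0.718964)·(-337.9) = 12.32 m.
ΔN = −sin φ cos λ·ΔX − sin φ sin λ·ΔY + cos φ·ΔZ = −(0.011536)(-0.718964)(-331.8) − (0.011536)(-0.695047)(-337.9) + (0.999933)(107.6) = 102.13 m.
Horizontal magnitude = √(ΔE² + ΔN²) = √(12.32² + 102.13²) = 102.87 m.

102.9 m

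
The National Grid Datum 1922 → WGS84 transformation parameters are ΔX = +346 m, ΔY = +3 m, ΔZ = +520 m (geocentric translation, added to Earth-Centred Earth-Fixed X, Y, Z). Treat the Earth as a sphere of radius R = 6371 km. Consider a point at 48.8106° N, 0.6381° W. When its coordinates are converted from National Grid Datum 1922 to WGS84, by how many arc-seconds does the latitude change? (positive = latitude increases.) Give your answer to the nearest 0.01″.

Δφ = 2.66″

sin φ = 0.752537, cos φ = 0.658550, sin λ = -0.011137, cos λ = 0.999938.
North component: ΔN = −sin φ cos λ·ΔX − sin φ sin λ·ΔY + cos φ·ΔZ = −(0.752537)(0.999938)(346) − (0.752537)(-0.011137)(3) + (0.658550)(520) = 82.11 m.
1° of latitude spans πR/180 = 111195 m, so Δφ = 82.11 / 111195 × 3600 = 2.658″.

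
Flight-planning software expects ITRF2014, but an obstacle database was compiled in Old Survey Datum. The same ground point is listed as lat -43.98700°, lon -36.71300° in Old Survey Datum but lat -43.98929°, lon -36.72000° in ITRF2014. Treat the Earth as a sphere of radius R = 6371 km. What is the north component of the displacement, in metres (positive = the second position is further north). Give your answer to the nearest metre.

ΔN = -255 m

Δφ = -43.98929° − -43.98700° = -0.00229°; Δλ = -36.72000° − -36.71300° = -0.00700°.
1° along a meridian = πR/180 = 111195 m.
ΔN = Δφ × 111195 = -254.6 m; ΔE = Δλ × 111195 × cos(-43.98700°) = -0.00700 × 111195 × 0.719497 = -560.0 m.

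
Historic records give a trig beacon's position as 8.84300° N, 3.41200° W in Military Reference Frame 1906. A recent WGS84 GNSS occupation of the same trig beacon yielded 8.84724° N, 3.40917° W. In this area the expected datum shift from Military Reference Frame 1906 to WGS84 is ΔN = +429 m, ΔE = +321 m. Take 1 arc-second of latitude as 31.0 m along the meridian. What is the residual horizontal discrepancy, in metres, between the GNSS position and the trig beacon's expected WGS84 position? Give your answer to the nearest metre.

Observed coordinate differences: Δφ = +0.00424°, Δλ = +0.00283°.
Converting to metres (1° lat = 111600 m, cos φ = 0.988113): observed ΔN = 473.2 m, observed ΔE = 312.1 m.
Subtracting the expected shift leaves a residual of 473.2 − (429) = 44.2 m north and 312.1 − (321) = -8.9 m east.
Residual distance = √(44.2² + (-8.9)²) = 45.1 m.

45 m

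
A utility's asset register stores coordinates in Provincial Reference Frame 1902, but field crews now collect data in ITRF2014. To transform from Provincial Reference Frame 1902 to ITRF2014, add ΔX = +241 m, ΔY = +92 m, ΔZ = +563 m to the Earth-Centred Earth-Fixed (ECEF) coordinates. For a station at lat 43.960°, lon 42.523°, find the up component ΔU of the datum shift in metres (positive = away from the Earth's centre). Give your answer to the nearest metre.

At φ = 43.960°, λ = 42.523°: sin φ = 0.694156, cos φ = 0.719825, sin λ = 0.675886, cos λ = 0.737006.
ΔU = cos φ cos λ·ΔX + cos φ sin λ·ΔY + sin φ·ΔZ = (0.719825)(0.737006)(241) + (0.719825)(0.675886)(92) + (0.694156)(563) = 563.42 m.

ΔU = 563 m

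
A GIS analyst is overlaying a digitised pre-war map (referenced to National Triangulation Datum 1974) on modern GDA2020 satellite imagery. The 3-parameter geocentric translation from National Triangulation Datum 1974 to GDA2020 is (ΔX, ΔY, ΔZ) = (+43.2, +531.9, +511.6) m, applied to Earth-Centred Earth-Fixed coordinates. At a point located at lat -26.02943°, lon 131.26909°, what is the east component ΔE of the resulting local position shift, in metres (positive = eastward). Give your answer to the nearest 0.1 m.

At φ = -26.02943°, λ = 131.26909°: sin φ = -0.438833, cos φ = 0.898569, sin λ = 0.751620, cos λ = -0.659596.
ΔE = −sin λ·ΔX + cos λ·ΔY = −(0.751620)·(43.2) + (-0.659596)·(531.9) = -383.31 m.

ΔE = -383.3 m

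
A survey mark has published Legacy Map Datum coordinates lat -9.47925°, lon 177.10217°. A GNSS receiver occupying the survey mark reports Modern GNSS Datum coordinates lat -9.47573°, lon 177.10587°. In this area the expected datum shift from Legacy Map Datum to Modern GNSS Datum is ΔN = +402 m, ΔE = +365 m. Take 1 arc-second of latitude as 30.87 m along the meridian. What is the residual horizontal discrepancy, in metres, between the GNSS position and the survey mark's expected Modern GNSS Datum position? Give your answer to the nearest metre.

42 m

Observed coordinate differences: Δφ = +0.00352°, Δλ = +0.00370°.
Converting to metres (1° lat = 111132 m, cos φ = 0.986345): observed ΔN = 391.2 m, observed ΔE = 405.6 m.
Subtracting the expected shift leaves a residual of 391.2 − (402) = -10.8 m north and 405.6 − (365) = 40.6 m east.
Residual distance = √((-10.8)² + 40.6²) = 42.0 m.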